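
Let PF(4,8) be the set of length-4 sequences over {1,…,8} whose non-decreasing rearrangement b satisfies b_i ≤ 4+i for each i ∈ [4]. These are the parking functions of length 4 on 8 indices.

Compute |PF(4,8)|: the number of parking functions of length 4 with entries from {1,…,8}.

Count = (8+1−4)·(8+1)^{4−1} = 5 · 729 = 3645 (Konheim–Weiss)
E.g. (4,4,1,8) → sorted (1,4,4,8): b_i ≤ 4+i ∀i, a PF.

3645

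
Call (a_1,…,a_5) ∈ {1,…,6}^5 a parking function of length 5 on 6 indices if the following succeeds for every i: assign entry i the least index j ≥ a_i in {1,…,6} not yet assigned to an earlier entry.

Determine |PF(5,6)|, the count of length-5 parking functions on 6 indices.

4802

|PF| = 2·7^4 = 2 · 2401 = 4802
Check (4,4,2,3,3) → sorted (2,3,3,4,4): b_i ≤ 1+i ∀i, a PF.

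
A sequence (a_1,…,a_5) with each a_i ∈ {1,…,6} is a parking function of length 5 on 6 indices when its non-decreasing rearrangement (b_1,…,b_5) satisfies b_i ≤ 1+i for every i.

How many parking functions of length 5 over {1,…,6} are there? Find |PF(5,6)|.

|PF| = (6−5+1)·(6+1)^(5−1) = 2×2401 = 4802 (Pollak)
E.g. (1,6,5,2,1) → sorted (1,1,2,5,6): b_i ≤ 1+i ∀i, a PF.

4802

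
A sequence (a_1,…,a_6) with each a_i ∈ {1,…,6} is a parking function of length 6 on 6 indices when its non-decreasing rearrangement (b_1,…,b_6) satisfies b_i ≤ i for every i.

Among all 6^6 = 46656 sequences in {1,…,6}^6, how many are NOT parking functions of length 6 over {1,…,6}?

|PF(6,6)| = (6−6+1)·(6+1)^(6−1) = 1·16807 = 16807 (Konheim–Weiss)
One tuple (3,5,2,1,6,6) → sorted (1,2,3,5,6,6): b_4=5>4, not a PF.
Total 46656; non-PF = 46656−16807 = 29849

29849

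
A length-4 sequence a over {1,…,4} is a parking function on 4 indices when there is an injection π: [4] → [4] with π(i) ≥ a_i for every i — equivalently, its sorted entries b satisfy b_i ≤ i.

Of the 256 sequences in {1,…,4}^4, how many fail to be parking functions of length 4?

Count = 1·5^3 = 1×125 = 125 (Pollak)
Example (3,3,3,4) → sorted (3,3,3,4): b_1=3>1, not a PF.
4^4 − 125 = 256 − 125 = 131

131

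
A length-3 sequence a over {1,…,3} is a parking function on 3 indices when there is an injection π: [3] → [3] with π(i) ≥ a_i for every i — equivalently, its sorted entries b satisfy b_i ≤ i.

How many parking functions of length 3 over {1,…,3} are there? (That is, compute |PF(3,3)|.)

16

|PF| = (3+1−3)·(3+1)^{3−1} = 1 · 16 = 16 (Pollak)
Check (1,2,2) → sorted (1,2,2): b_i ≤ i ∀i, a PF.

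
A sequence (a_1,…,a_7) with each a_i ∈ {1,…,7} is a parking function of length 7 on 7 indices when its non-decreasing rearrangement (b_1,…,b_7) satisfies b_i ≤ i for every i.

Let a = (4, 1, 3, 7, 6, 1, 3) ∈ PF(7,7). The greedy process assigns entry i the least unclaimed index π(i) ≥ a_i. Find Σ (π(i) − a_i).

3

Σπ = 28 ({1..7} each once); Σa = 4+1+3+7+6+1+3 = 25; disp = 28−25 = 3.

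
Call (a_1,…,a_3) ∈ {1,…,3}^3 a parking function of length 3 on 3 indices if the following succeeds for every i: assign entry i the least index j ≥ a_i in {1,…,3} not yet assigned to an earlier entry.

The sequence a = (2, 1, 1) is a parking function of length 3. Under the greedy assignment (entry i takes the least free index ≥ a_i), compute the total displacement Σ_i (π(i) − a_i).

Σπ(i) = 1+…+3 = 6; Σa = 2+1+1 = 4; disp = 6−4 = 2.

2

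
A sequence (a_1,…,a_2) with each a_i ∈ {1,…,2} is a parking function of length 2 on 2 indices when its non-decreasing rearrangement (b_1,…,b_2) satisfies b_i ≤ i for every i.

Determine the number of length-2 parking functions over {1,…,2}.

|PF| = (2+1−2)·(2+1)^{2−1} = 1×3 = 3 [KW]
Example (2,1) → sorted (1,2): b_i ≤ i ∀i, a PF.

3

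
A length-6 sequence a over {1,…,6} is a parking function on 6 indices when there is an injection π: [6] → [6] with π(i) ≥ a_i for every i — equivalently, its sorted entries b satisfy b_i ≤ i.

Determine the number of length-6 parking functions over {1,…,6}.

16807

#PF = (6+1−6)·(6+1)^{6−1} = 1×16807 = 16807 [KW]
Example (1,2,3,4,2,6) → sorted (1,2,2,3,4,6): b_i ≤ i ∀i, a PF.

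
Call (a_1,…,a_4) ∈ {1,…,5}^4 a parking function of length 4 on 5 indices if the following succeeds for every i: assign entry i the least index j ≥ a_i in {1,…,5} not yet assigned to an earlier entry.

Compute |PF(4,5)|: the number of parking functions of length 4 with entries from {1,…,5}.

432

Count = (6−4)·6^(4−1) = 2 · 216 = 432 (Konheim–Weiss)
One tuple (5,4,3,1) → sorted (1,3,4,5): b_i ≤ 1+i ∀i, a PF.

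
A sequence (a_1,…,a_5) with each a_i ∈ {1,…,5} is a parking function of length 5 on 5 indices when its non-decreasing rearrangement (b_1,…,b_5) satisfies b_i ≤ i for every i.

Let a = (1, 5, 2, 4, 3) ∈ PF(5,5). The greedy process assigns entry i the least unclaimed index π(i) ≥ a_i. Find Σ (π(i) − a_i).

Σπ = 5·6/2 = 15 (π permutes [5]); Σa = 1+5+2+4+3 = 15; disp = 15−15 = 0.

0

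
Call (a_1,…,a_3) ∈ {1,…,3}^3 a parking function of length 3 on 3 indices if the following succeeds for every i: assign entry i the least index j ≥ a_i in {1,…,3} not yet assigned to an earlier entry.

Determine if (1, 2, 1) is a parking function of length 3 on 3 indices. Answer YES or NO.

YES

Rearranged: b = (1, 1, 2).
  b_1=1 ≤ 1
  b_2=1 ≤ 2
  b_3=2 ≤ 3
All bounds hold ⇒ YES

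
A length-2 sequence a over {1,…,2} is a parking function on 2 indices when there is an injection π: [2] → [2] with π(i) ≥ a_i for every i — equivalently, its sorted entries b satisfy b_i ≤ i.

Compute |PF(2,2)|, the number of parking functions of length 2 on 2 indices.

3

#PF = (3−2)·3^(2−1) = 1·3 = 3 (Konheim–Weiss)
Example (2,1) → sorted (1,2): b_i ≤ i ∀i, a PF.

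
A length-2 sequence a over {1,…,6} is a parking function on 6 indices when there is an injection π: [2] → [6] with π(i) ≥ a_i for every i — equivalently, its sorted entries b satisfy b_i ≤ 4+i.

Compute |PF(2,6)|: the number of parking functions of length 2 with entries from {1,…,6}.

35

Count = (6−2+1)·(6+1)^(2−1) = 5×7 = 35 (Konheim–Weiss)
Example (2,1) → sorted (1,2): b_i ≤ 4+i ∀i, a PF.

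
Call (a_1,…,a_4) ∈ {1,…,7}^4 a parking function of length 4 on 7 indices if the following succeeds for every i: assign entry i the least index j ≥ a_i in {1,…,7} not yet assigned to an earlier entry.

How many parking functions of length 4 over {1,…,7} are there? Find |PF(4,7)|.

2048

|PF(4,7)| = (7+1−4)·(7+1)^{4−1} = 4×512 = 2048 (Pollak)
Example (2,7,4,3) → sorted (2,3,4,7): b_i ≤ 3+i ∀i, a PF.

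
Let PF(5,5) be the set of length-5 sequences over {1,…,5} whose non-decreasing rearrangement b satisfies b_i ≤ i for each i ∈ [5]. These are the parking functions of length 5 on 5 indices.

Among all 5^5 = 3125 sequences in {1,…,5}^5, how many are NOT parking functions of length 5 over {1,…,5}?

|PF(5,5)| = 1·6^4 = 1·1296 = 1296
E.g. (5,4,2,2,4) → sorted (2,2,4,4,5): b_1=2>1, not a PF.
Total 3125; non-PF = 3125−1296 = 1829

1829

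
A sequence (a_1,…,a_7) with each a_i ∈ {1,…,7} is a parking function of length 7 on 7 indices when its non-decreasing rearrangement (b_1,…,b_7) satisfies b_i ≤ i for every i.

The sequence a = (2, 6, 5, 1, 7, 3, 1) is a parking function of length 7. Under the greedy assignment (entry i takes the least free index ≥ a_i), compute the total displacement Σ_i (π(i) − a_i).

3

Σπ = 28 ({1..7} each once); Σa = 2+6+5+1+7+3+1 = 25; disp = 28−25 = 3.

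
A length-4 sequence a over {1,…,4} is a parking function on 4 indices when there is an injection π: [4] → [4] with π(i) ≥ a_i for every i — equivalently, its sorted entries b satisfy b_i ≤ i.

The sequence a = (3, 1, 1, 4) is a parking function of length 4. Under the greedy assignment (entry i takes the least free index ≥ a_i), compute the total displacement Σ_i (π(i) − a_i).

Σπ(i) = 1+…+4 = 10; Σa = 3+1+1+4 = 9; disp = 10−9 = 1.

1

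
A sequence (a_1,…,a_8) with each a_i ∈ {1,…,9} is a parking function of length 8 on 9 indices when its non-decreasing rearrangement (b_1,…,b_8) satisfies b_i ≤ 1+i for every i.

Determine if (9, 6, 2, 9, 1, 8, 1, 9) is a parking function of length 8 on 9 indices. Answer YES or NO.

NO

Rearranged: b = (1, 1, 2, 6, 8, 9, 9, 9).
  b_1=1 ≤ 2
  b_2=1 ≤ 3
  b_3=2 ≤ 4
  b_4=6 > 5
  fails at i=4 ⇒ NO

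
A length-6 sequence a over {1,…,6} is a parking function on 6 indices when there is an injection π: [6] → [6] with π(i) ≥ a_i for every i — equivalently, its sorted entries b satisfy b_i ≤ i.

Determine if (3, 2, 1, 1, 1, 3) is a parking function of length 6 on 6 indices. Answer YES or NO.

Order a: b = (1, 1, 1, 2, 3, 3).
  b_1=1 ≤ 1
  b_2=1 ≤ 2
  b_3=1 ≤ 3
  b_4=2 ≤ 4
  b_5=3 ≤ 5
  b_6=3 ≤ 6
All bounds hold ⇒ YES

YES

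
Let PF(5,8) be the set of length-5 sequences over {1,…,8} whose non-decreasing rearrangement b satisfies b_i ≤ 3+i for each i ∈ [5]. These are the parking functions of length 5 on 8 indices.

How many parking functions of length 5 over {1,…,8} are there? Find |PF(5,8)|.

26244

#PF = (8+1−5)·(8+1)^{5−1} = 4·6561 = 26244 [KW]
Check (3,8,7,6,5) → sorted (3,5,6,7,8): b_i ≤ 3+i ∀i, a PF.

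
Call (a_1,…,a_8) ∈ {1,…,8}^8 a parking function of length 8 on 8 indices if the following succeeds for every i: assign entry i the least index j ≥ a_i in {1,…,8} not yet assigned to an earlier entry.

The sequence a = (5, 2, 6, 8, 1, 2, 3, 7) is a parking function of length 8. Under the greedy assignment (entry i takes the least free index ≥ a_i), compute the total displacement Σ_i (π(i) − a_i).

Σπ = 36 ({1..8} each once); Σa = 5+2+6+8+1+2+3+7 = 34; disp = 36−34 = 2.

2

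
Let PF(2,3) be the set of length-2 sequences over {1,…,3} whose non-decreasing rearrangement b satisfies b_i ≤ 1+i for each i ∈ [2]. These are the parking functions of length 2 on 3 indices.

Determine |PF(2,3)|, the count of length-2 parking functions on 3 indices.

|PF(2,3)| = (3+1−2)·(3+1)^{2−1} = 2×4 = 8 (Pollak)
One tuple (2,2) → sorted (2,2): b_i ≤ 1+i ∀i, a PF.

8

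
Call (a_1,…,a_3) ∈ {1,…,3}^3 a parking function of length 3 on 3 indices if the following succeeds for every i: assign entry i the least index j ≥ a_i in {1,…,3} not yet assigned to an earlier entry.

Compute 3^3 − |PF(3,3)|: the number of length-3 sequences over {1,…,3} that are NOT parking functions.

Count = (3+1−3)·(3+1)^{3−1} = 1×16 = 16
E.g. (3,2,3) → sorted (2,3,3): b_1=2>1, not a PF.
So 27 − 16 = 11 fail.

11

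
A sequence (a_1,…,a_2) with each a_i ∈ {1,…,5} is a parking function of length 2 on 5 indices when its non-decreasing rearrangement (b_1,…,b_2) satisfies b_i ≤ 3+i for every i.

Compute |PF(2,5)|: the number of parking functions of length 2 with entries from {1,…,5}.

24

#PF = (5+1−2)·(5+1)^{2−1} = 4 · 6 = 24 [KW]
One tuple (2,2) → sorted (2,2): b_i ≤ 3+i ∀i, a PF.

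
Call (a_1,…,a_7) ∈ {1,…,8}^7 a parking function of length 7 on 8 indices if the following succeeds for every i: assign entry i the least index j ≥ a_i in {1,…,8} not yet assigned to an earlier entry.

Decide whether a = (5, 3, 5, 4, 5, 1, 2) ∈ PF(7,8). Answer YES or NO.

YES

Rearranged: b = (1, 2, 3, 4, 5, 5, 5).
  b_1=1 ≤ 2
  b_2=2 ≤ 3
  b_3=3 ≤ 4
  b_4=4 ≤ 5
  b_5=5 ≤ 6
  b_6=5 ≤ 7
  b_7=5 ≤ 8
All bounds hold ⇒ YES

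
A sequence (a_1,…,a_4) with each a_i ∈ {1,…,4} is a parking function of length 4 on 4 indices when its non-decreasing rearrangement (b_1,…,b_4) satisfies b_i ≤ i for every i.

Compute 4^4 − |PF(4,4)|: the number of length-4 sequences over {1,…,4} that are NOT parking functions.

Count = (4+1−4)·(4+1)^{4−1} = 1×125 = 125 [KW]
E.g. (3,3,4,3) → sorted (3,3,3,4): b_1=3>1, not a PF.
So 256 − 125 = 131 fail.

131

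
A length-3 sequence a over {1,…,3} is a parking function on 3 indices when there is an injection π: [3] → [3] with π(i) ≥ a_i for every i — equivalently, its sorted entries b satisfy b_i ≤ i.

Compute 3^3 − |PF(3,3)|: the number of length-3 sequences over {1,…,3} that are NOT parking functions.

|PF(3,3)| = 1·4^2 = 1×16 = 16 (Konheim–Weiss)
Example (2,3,3) → sorted (2,3,3): b_1=2>1, not a PF.
3^3 − 16 = 27 − 16 = 11

11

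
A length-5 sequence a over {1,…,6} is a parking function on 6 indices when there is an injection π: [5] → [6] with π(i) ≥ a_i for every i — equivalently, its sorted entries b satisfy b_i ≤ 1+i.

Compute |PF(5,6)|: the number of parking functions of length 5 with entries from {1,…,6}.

#PF = 2·7^4 = 2×2401 = 4802 (Pollak)
E.g. (3,5,2,1,4) → sorted (1,2,3,4,5): b_i ≤ 1+i ∀i, a PF.

4802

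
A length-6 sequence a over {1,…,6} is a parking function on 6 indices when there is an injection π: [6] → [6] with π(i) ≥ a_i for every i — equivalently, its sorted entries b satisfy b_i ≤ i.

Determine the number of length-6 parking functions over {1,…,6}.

16807

|PF(6,6)| = (7−6)·7^(6−1) = 1·16807 = 16807 [KW]
Example (2,6,1,3,3,2) → sorted (1,2,2,3,3,6): b_i ≤ i ∀i, a PF.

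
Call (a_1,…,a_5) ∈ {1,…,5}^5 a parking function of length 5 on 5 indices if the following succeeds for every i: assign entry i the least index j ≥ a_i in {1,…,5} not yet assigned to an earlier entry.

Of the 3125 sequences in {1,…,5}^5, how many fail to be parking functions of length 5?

1829

|PF(5,5)| = (6−5)·6^(5−1) = 1·1296 = 1296
Check (2,5,5,4,4) → sorted (2,4,4,5,5): b_1=2>1, not a PF.
5^5 − 1296 = 3125 − 1296 = 1829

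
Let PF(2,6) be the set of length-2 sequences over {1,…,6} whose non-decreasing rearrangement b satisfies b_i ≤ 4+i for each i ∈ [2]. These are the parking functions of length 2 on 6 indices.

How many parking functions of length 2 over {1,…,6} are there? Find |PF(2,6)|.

35

|PF| = 5·7^1 = 5 · 7 = 35 [KW]
E.g. (5,3) → sorted (3,5): b_i ≤ 4+i ∀i, a PF.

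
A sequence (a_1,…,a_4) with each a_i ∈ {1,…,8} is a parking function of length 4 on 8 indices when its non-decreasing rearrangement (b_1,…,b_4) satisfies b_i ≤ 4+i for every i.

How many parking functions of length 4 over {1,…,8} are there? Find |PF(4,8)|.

Count = (8+1−4)·(8+1)^{4−1} = 5×729 = 3645
One tuple (3,1,5,6) → sorted (1,3,5,6): b_i ≤ 4+i ∀i, a PF.

3645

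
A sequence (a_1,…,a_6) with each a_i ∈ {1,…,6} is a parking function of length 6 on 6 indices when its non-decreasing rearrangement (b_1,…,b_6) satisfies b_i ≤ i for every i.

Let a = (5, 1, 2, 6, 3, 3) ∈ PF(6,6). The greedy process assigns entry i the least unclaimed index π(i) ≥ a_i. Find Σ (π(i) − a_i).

Σπ = 6·7/2 = 21 (π permutes [6]); Σa = 5+1+2+6+3+3 = 20; disp = 21−20 = 1.

1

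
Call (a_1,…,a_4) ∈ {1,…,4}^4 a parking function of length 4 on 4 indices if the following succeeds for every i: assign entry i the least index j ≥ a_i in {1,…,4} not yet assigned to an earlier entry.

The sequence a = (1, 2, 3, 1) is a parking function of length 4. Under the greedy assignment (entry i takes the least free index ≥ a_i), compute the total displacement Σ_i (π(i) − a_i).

Σπ = 4·5/2 = 10 (π permutes [4]); Σa = 1+2+3+1 = 7; disp = 10−7 = 3.

3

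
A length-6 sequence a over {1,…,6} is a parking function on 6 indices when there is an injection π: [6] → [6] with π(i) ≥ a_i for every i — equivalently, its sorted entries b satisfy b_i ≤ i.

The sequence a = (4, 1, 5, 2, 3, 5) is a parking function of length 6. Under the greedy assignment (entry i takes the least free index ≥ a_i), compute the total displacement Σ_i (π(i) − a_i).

1

Σπ(i) = 1+…+6 = 21; Σa = 4+1+5+2+3+5 = 20; disp = 21−20 = 1.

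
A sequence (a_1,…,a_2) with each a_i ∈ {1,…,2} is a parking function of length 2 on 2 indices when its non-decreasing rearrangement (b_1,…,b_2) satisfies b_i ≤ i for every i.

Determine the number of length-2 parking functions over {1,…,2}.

|PF| = (2+1−2)·(2+1)^{2−1} = 1×3 = 3 (Pollak)
One tuple (1,2) → sorted (1,2): b_i ≤ i ∀i, a PF.

3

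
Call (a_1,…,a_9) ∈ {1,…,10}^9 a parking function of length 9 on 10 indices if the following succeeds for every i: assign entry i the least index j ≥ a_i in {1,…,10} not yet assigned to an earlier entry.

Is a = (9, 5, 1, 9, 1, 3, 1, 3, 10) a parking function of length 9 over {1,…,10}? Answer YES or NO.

NO

Rearranged: b = (1, 1, 1, 3, 3, 5, 9, 9, 10).
  b_1=1 ≤ 2
  b_2=1 ≤ 3
  b_3=1 ≤ 4
  b_4=3 ≤ 5
  b_5=3 ≤ 6
  b_6=5 ≤ 7
  b_7=9 > 8
  fails at i=7 ⇒ NO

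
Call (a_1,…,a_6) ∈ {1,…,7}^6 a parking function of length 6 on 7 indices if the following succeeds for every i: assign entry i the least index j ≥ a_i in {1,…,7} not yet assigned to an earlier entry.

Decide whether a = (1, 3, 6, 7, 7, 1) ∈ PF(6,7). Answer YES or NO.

Order a: b = (1, 1, 3, 6, 7, 7).
  b_1=1 ≤ 2
  b_2=1 ≤ 3
  b_3=3 ≤ 4
  b_4=6 > 5
  fails at i=4 ⇒ NO

NO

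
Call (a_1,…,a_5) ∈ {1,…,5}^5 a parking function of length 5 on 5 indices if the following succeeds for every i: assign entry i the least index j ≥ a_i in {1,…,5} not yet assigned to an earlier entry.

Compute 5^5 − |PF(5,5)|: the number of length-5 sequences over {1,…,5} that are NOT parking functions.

|PF(5,5)| = (5−5+1)·(5+1)^(5−1) = 1×1296 = 1296 (Pollak)
E.g. (3,3,4,2,3) → sorted (2,3,3,3,4): b_1=2>1, not a PF.
5^5 − 1296 = 3125 − 1296 = 1829

1829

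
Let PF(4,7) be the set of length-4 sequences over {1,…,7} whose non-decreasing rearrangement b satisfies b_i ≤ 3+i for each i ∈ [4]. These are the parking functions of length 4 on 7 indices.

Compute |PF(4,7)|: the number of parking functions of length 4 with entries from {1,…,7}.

Count = 4·8^3 = 4×512 = 2048
One tuple (2,5,3,5) → sorted (2,3,5,5): b_i ≤ 3+i ∀i, a PF.

2048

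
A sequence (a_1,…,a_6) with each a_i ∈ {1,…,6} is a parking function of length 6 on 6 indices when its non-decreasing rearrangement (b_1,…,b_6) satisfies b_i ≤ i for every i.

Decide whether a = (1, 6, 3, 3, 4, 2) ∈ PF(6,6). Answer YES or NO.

YES

Order a: b = (1, 2, 3, 3, 4, 6).
  b_1=1 ≤ 1
  b_2=2 ≤ 2
  b_3=3 ≤ 3
  b_4=3 ≤ 4
  b_5=4 ≤ 5
  b_6=6 ≤ 6
All bounds hold ⇒ YES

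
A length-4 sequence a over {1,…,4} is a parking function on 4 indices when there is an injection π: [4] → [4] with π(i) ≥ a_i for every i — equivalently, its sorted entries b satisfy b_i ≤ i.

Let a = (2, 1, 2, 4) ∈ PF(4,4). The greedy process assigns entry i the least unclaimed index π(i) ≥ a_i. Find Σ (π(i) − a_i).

1

Σπ = 4·5/2 = 10 (π permutes [4]); Σa = 2+1+2+4 = 9; disp = 10−9 = 1.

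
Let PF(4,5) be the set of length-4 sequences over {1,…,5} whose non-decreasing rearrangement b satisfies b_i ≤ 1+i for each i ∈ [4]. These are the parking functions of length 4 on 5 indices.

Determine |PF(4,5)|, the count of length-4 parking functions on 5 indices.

|PF(4,5)| = (5−4+1)·(5+1)^(4−1) = 2×216 = 432 [KW]
Example (3,4,2,5) → sorted (2,3,4,5): b_i ≤ 1+i ∀i, a PF.

432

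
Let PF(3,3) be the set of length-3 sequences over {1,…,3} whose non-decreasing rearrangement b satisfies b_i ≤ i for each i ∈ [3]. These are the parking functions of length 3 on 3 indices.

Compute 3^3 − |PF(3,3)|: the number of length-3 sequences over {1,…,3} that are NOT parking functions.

11

Count = (4−3)·4^(3−1) = 1 · 16 = 16 [KW]
Check (2,2,2) → sorted (2,2,2): b_1=2>1, not a PF.
3^3 − 16 = 27 − 16 = 11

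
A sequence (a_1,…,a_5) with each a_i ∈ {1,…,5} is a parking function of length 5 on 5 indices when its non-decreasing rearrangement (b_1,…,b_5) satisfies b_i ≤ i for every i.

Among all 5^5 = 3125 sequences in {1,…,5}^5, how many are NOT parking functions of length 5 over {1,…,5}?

|PF(5,5)| = 1·6^4 = 1 · 1296 = 1296
E.g. (4,5,5,5,1) → sorted (1,4,5,5,5): b_2=4>2, not a PF.
Total 3125; non-PF = 3125−1296 = 1829

1829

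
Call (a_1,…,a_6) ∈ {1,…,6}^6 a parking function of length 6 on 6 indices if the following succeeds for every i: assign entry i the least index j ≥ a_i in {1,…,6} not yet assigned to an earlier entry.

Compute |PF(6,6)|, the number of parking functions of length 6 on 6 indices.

Count = (6−6+1)·(6+1)^(6−1) = 1·16807 = 16807 (Konheim–Weiss)
E.g. (4,3,4,2,6,1) → sorted (1,2,3,4,4,6): b_i ≤ i ∀i, a PF.

16807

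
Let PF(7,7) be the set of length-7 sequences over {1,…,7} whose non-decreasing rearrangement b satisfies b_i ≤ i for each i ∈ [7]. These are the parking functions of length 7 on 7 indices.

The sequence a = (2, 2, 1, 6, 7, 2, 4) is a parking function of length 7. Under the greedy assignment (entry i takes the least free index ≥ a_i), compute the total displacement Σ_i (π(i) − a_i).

Σπ = 28 ({1..7} each once); Σa = 2+2+1+6+7+2+4 = 24; disp = 28−24 = 4.

4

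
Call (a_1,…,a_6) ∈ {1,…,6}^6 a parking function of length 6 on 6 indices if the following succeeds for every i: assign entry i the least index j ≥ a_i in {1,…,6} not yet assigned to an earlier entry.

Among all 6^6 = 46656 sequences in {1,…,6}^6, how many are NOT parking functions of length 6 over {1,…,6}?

|PF(6,6)| = (7−6)·7^(6−1) = 1·16807 = 16807
One tuple (2,5,6,5,5,6) → sorted (2,5,5,5,6,6): b_1=2>1, not a PF.
6^6 − 16807 = 46656 − 16807 = 29849

29849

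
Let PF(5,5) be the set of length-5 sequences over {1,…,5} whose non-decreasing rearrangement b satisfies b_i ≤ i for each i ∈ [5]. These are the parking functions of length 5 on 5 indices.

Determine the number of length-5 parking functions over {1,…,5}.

Count = (5−5+1)·(5+1)^(5−1) = 1·1296 = 1296
One tuple (1,1,2,5,1) → sorted (1,1,1,2,5): b_i ≤ i ∀i, a PF.

1296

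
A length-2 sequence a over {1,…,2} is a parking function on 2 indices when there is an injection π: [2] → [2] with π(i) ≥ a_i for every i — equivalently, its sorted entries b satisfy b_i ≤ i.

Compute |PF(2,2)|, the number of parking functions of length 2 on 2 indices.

3

Count = (2−2+1)·(2+1)^(2−1) = 1×3 = 3 (Konheim–Weiss)
One tuple (2,1) → sorted (1,2): b_i ≤ i ∀i, a PF.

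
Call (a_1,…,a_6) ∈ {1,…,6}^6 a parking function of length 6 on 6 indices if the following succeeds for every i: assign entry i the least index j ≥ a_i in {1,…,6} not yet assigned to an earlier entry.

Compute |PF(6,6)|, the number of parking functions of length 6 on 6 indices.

#PF = (6−6+1)·(6+1)^(6−1) = 1×16807 = 16807 (Konheim–Weiss)
Example (2,1,6,5,2,1) → sorted (1,1,2,2,5,6): b_i ≤ i ∀i, a PF.

16807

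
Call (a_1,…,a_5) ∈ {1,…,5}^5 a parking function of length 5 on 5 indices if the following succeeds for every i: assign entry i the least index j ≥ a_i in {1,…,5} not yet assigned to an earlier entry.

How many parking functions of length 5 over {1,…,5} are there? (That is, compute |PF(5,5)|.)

1296

|PF(5,5)| = (6−5)·6^(5−1) = 1×1296 = 1296 (Pollak)
Example (1,3,4,3,2) → sorted (1,2,3,3,4): b_i ≤ i ∀i, a PF.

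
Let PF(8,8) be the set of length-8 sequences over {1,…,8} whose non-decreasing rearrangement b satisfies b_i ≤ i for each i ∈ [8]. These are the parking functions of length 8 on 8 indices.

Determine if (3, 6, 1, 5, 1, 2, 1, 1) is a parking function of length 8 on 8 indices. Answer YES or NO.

YES

Sorted: b = (1, 1, 1, 1, 2, 3, 5, 6).
  b_1=1 ≤ 1
  b_2=1 ≤ 2
  b_3=1 ≤ 3
  b_4=1 ≤ 4
  b_5=2 ≤ 5
  b_6=3 ≤ 6
  b_7=5 ≤ 7
  b_8=6 ≤ 8
All bounds hold ⇒ YES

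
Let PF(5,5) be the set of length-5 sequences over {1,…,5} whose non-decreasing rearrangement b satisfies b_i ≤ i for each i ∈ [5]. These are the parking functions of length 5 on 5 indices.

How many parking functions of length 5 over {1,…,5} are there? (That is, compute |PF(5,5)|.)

|PF(5,5)| = (5−5+1)·(5+1)^(5−1) = 1×1296 = 1296
Check (2,3,3,1,2) → sorted (1,2,2,3,3): b_i ≤ i ∀i, a PF.

1296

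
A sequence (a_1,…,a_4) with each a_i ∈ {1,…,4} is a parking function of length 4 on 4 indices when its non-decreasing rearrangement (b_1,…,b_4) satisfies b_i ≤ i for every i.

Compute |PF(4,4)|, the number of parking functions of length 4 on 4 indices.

#PF = (5−4)·5^(4−1) = 1 · 125 = 125 (Pollak)
One tuple (1,3,1,2) → sorted (1,1,2,3): b_i ≤ i ∀i, a PF.

125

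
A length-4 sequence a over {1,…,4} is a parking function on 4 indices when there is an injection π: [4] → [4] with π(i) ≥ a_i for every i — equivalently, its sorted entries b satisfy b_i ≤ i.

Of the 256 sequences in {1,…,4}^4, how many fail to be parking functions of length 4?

#PF = 1·5^3 = 1×125 = 125 [KW]
E.g. (4,4,2,3) → sorted (2,3,4,4): b_1=2>1, not a PF.
Total 256; non-PF = 256−125 = 131

131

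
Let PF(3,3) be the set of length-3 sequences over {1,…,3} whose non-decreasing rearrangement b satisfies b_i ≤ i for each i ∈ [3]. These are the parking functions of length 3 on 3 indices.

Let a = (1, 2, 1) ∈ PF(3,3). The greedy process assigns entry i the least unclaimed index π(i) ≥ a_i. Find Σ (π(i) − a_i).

2

Σπ(i) = 1+…+3 = 6; Σa = 1+2+1 = 4; disp = 6−4 = 2.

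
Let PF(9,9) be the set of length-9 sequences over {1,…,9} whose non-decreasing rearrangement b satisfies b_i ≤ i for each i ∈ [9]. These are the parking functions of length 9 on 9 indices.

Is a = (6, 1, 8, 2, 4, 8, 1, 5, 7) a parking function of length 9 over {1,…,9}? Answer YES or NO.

Rearranged: b = (1, 1, 2, 4, 5, 6, 7, 8, 8).
  b_1=1 ≤ 1
  b_2=1 ≤ 2
  b_3=2 ≤ 3
  b_4=4 ≤ 4
  b_5=5 ≤ 5
  b_6=6 ≤ 6
  b_7=7 ≤ 7
  b_8=8 ≤ 8
  b_9=8 ≤ 9
All bounds hold ⇒ YES

YES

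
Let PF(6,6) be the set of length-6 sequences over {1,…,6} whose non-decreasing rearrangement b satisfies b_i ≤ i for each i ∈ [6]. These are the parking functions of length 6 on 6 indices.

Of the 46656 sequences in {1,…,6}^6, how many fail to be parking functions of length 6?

29849

#PF = (6+1−6)·(6+1)^{6−1} = 1·16807 = 16807 [KW]
Check (2,6,2,6,4,5) → sorted (2,2,4,5,6,6): b_1=2>1, not a PF.
6^6 − 16807 = 46656 − 16807 = 29849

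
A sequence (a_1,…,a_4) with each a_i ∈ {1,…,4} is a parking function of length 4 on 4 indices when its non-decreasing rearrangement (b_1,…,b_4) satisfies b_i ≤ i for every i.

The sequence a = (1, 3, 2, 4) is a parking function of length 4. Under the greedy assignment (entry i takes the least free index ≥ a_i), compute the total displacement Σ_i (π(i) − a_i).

0

Σπ = 4·5/2 = 10 (π permutes [4]); Σa = 1+3+2+4 = 10; disp = 10−10 = 0.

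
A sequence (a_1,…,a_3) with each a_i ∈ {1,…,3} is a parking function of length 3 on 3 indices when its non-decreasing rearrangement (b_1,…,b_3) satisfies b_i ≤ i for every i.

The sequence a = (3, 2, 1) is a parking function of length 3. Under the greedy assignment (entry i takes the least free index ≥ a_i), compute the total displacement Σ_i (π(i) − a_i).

0

Σπ = 6 ({1..3} each once); Σa = 3+2+1 = 6; disp = 6−6 = 0.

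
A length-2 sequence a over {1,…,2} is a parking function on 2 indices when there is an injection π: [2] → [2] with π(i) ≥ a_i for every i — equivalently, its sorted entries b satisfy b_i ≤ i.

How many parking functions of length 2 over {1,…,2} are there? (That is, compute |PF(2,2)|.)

Count = (3−2)·3^(2−1) = 1·3 = 3 (Konheim–Weiss)
Check (1,2) → sorted (1,2): b_i ≤ i ∀i, a PF.

3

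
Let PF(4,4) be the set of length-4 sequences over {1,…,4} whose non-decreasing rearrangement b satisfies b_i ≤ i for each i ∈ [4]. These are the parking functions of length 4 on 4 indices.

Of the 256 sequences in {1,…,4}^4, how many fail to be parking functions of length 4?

Count = (4+1−4)·(4+1)^{4−1} = 1 · 125 = 125 (Konheim–Weiss)
E.g. (4,1,4,3) → sorted (1,3,4,4): b_2=3>2, not a PF.
4^4 − 125 = 256 − 125 = 131

131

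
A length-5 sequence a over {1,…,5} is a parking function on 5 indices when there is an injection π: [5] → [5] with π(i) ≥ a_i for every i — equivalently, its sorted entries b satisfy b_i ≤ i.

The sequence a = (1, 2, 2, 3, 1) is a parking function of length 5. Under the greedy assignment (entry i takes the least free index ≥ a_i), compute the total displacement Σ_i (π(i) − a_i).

6

Σπ = 15 ({1..5} each once); Σa = 1+2+2+3+1 = 9; disp = 15−9 = 6.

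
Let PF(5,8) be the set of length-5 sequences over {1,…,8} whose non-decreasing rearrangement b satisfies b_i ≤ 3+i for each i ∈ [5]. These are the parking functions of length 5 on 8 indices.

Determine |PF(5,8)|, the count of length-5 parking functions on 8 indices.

26244

|PF| = (9−5)·9^(5−1) = 4·6561 = 26244 (Pollak)
Check (7,1,5,3,4) → sorted (1,3,4,5,7): b_i ≤ 3+i ∀i, a PF.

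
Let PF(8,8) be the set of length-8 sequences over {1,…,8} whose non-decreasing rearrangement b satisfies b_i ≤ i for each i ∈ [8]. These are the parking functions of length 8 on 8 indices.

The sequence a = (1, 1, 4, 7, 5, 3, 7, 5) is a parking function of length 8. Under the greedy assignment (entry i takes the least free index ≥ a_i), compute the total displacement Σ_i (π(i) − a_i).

Σπ(i) = 1+…+8 = 36; Σa = 1+1+4+7+5+3+7+5 = 33; disp = 36−33 = 3.

3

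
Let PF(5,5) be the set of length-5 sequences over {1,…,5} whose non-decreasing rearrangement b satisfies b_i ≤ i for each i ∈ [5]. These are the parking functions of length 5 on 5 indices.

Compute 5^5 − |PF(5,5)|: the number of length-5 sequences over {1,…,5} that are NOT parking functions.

1829

|PF| = (5+1−5)·(5+1)^{5−1} = 1×1296 = 1296 [KW]
Example (5,5,1,5,5) → sorted (1,5,5,5,5): b_2=5>2, not a PF.
Total 3125; non-PF = 3125−1296 = 1829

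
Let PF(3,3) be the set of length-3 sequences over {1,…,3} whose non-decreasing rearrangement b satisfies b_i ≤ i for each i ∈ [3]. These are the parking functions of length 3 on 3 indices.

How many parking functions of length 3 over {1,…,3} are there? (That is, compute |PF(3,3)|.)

16

|PF| = (3+1−3)·(3+1)^{3−1} = 1 · 16 = 16 [KW]
One tuple (3,1,1) → sorted (1,1,3): b_i ≤ i ∀i, a PF.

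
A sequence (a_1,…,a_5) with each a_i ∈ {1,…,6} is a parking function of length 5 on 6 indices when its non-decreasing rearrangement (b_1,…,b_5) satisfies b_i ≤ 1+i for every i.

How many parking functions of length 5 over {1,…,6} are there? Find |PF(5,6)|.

4802

|PF(5,6)| = (6−5+1)·(6+1)^(5−1) = 2 · 2401 = 4802
Example (3,5,6,1,2) → sorted (1,2,3,5,6): b_i ≤ 1+i ∀i, a PF.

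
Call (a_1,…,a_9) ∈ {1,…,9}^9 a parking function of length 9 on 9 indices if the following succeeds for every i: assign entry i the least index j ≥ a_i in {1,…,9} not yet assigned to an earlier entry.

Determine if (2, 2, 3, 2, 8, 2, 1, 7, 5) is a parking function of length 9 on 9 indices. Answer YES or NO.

YES

Sorted: b = (1, 2, 2, 2, 2, 3, 5, 7, 8).
  b_1=1 ≤ 1
  b_2=2 ≤ 2
  b_3=2 ≤ 3
  b_4=2 ≤ 4
  b_5=2 ≤ 5
  b_6=3 ≤ 6
  b_7=5 ≤ 7
  b_8=7 ≤ 8
  b_9=8 ≤ 9
All bounds hold ⇒ YES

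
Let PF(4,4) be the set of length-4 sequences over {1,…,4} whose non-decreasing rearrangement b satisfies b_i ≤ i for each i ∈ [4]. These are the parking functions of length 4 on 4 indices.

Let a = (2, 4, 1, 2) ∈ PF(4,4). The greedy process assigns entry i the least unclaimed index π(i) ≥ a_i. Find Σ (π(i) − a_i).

1

Σπ = 10 ({1..4} each once); Σa = 2+4+1+2 = 9; disp = 10−9 = 1.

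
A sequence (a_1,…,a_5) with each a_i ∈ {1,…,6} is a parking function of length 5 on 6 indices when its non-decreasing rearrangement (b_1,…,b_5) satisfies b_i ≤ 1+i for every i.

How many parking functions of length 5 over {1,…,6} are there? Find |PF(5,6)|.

|PF| = (6+1−5)·(6+1)^{5−1} = 2·2401 = 4802
Example (6,2,1,2,3) → sorted (1,2,2,3,6): b_i ≤ 1+i ∀i, a PF.

4802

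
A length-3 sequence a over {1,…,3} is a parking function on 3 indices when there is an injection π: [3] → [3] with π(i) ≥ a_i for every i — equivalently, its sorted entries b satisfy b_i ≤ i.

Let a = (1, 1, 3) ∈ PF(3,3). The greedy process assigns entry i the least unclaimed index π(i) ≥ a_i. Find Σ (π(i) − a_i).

Σπ(i) = 1+…+3 = 6; Σa = 1+1+3 = 5; disp = 6−5 = 1.

1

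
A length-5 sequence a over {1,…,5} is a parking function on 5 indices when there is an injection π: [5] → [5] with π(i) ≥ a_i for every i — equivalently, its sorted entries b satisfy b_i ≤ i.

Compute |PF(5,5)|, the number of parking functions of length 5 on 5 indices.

1296

|PF| = (6−5)·6^(5−1) = 1×1296 = 1296 [KW]
One tuple (5,1,1,2,1) → sorted (1,1,1,2,5): b_i ≤ i ∀i, a PF.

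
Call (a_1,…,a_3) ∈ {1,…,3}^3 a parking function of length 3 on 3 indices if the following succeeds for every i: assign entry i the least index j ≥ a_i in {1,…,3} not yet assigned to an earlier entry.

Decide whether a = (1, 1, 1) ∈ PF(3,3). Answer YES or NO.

YES

Rearranged: b = (1, 1, 1).
  b_1=1 ≤ 1
  b_2=1 ≤ 2
  b_3=1 ≤ 3
All bounds hold ⇒ YES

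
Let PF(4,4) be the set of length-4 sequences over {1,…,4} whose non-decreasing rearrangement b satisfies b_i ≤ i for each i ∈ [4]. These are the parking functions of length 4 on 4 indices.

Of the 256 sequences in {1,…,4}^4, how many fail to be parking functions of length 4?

131

Count = (5−4)·5^(4−1) = 1·125 = 125
E.g. (3,3,2,3) → sorted (2,3,3,3): b_1=2>1, not a PF.
4^4 − 125 = 256 − 125 = 131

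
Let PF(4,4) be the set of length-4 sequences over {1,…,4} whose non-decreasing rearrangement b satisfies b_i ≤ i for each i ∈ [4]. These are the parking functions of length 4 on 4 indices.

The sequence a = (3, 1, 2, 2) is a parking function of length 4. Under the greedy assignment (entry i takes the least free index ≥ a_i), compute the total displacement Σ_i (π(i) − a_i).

2

Σπ = 10 ({1..4} each once); Σa = 3+1+2+2 = 8; disp = 10−8 = 2.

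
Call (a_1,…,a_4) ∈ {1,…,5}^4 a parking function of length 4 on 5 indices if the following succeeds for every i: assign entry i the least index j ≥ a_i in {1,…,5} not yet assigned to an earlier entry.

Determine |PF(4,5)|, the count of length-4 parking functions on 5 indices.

432

#PF = 2·6^3 = 2·216 = 432 [KW]
E.g. (4,1,1,2) → sorted (1,1,2,4): b_i ≤ 1+i ∀i, a PF.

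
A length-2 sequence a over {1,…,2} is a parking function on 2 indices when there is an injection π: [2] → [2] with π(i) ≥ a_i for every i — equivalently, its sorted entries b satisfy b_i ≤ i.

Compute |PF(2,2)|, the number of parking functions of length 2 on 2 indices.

3

|PF(2,2)| = (3−2)·3^(2−1) = 1×3 = 3
E.g. (2,1) → sorted (1,2): b_i ≤ i ∀i, a PF.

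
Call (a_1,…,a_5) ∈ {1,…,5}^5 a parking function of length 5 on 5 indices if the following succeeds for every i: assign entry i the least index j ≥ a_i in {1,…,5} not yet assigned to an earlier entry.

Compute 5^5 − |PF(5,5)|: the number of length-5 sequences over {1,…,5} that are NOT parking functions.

1829

#PF = (6−5)·6^(5−1) = 1×1296 = 1296 (Konheim–Weiss)
One tuple (2,2,5,5,3) → sorted (2,2,3,5,5): b_1=2>1, not a PF.
So 3125 − 1296 = 1829 fail.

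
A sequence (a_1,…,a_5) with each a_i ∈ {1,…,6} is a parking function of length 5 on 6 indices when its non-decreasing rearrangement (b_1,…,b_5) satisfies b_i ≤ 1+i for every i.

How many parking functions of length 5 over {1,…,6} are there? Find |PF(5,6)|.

4802

Count = (7−5)·7^(5−1) = 2·2401 = 4802 (Konheim–Weiss)
One tuple (1,5,1,6,3) → sorted (1,1,3,5,6): b_i ≤ 1+i ∀i, a PF.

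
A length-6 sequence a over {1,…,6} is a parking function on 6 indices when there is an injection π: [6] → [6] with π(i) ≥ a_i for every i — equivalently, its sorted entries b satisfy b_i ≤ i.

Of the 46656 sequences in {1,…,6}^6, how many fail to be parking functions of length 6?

#PF = 1·7^5 = 1×16807 = 16807 (Konheim–Weiss)
Check (5,4,6,6,4,6) → sorted (4,4,5,6,6,6): b_1=4>1, not a PF.
So 46656 − 16807 = 29849 fail.

29849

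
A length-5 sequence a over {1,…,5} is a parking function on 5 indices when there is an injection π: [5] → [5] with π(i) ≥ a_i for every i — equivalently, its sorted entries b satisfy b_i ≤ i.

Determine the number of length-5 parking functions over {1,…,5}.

1296

#PF = (5+1−5)·(5+1)^{5−1} = 1·1296 = 1296 (Konheim–Weiss)
Check (1,1,3,2,5) → sorted (1,1,2,3,5): b_i ≤ i ∀i, a PF.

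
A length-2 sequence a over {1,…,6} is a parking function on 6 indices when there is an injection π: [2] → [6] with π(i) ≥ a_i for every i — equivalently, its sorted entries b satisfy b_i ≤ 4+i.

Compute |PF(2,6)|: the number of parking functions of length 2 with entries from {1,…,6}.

Count = (6−2+1)·(6+1)^(2−1) = 5·7 = 35 (Konheim–Weiss)
One tuple (3,5) → sorted (3,5): b_i ≤ 4+i ∀i, a PF.

35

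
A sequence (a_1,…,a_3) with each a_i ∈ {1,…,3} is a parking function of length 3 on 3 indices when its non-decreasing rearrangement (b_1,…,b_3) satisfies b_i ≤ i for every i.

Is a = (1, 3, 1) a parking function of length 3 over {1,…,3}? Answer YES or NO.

Rearranged: b = (1, 1, 3).
  b_1=1 ≤ 1
  b_2=1 ≤ 2
  b_3=3 ≤ 3
All bounds hold ⇒ YES

YES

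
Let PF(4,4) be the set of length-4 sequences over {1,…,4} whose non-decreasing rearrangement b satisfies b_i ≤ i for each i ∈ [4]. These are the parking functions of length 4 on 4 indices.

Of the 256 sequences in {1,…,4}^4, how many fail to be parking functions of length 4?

#PF = (5−4)·5^(4−1) = 1·125 = 125 [KW]
One tuple (4,1,4,2) → sorted (1,2,4,4): b_3=4>3, not a PF.
Total 256; non-PF = 256−125 = 131

131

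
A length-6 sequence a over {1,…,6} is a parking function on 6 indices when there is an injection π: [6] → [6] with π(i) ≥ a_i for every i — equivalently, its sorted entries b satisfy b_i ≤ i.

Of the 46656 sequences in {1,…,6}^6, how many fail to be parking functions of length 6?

#PF = 1·7^5 = 1·16807 = 16807
One tuple (1,6,5,5,3,4) → sorted (1,3,4,5,5,6): b_2=3>2, not a PF.
So 46656 − 16807 = 29849 fail.

29849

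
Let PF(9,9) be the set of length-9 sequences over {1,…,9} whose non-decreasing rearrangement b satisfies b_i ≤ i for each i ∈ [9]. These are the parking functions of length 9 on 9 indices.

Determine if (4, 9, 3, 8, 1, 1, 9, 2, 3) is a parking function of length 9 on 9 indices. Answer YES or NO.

NO

Order a: b = (1, 1, 2, 3, 3, 4, 8, 9, 9).
  b_1=1 ≤ 1
  b_2=1 ≤ 2
  b_3=2 ≤ 3
  b_4=3 ≤ 4
  b_5=3 ≤ 5
  b_6=4 ≤ 6
  b_7=8 > 7
  fails at i=7 ⇒ NO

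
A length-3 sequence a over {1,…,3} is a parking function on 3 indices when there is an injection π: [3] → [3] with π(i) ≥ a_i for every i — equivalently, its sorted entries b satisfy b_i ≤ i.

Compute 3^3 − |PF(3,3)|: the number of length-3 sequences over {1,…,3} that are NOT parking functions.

|PF(3,3)| = (3−3+1)·(3+1)^(3−1) = 1·16 = 16 (Pollak)
Example (3,2,3) → sorted (2,3,3): b_1=2>1, not a PF.
So 27 − 16 = 11 fail.

11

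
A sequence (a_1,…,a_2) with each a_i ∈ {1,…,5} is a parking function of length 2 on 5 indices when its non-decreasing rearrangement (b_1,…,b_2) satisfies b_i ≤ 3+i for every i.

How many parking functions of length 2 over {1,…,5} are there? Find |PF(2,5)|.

Count = (5+1−2)·(5+1)^{2−1} = 4·6 = 24 [KW]
Example (4,4) → sorted (4,4): b_i ≤ 3+i ∀i, a PF.

24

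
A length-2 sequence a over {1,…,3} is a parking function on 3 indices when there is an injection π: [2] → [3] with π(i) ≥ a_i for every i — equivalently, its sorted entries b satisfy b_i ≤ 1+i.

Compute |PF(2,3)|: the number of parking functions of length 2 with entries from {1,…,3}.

Count = (3−2+1)·(3+1)^(2−1) = 2·4 = 8 (Konheim–Weiss)
E.g. (2,2) → sorted (2,2): b_i ≤ 1+i ∀i, a PF.

8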